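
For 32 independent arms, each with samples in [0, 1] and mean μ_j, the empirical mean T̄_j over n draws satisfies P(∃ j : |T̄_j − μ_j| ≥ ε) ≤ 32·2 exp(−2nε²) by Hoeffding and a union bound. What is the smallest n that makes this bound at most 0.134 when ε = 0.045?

Need 2·32·exp(−2nε²) ≤ 0.134, i.e. exp(−2nε²) ≤ 0.134/64.
So 2nε² ≥ ln(64/0.134) = 6.168799.
Hence n ≥ 6.168799/(2·0.045²) = 1523.160.
The smallest integer n is 1524.

1524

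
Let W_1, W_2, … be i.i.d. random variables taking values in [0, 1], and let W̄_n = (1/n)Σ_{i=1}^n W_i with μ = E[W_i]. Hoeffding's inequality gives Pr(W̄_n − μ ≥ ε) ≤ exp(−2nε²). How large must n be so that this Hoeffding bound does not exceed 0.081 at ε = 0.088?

163

Require exp(−2nε²) ≤ 0.081, i.e. 2nε² ≥ ln(1/0.081) = 2.513306.
So n ≥ 2.513306 / (2·0.088²) = 162.274.
The smallest integer n is 163.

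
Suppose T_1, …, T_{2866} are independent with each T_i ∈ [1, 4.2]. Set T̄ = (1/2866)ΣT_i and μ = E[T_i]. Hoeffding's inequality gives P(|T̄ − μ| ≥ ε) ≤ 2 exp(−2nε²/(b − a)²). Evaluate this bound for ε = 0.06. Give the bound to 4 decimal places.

Exponent: 2nε²/(b − a)² = 2·2866·0.06² / 3.2² = 2.01516.
Bound = 2·exp(−2.01516) = 0.26660.

0.2666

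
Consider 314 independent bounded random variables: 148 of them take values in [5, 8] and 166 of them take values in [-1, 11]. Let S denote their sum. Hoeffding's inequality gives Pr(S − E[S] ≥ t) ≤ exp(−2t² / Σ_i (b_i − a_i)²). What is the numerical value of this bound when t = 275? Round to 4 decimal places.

0.0025

Σ(b_i − a_i)² = 148·3² + 166·12² = 25236.
Exponent = 2·275² / 25236 = 5.99342.
Bound = exp(−5.99342) = 0.00250.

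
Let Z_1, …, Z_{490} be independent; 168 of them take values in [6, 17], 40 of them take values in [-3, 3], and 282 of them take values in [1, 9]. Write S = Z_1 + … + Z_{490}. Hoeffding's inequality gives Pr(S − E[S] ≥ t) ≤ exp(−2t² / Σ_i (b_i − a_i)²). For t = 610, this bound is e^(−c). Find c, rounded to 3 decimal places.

Σ(b_i − a_i)² = 168·11² + 40·6² + 282·8² = 39816.
c = 2t² / 39816 = 2·610² / 39816 = 18.6910.

18.691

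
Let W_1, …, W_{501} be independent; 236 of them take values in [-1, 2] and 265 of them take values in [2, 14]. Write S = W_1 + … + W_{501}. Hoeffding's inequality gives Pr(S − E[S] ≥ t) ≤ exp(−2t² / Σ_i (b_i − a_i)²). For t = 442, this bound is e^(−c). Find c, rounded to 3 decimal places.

9.699

Σ(b_i − a_i)² = 236·3² + 265·12² = 40284.
c = 2t² / 40284 = 2·442² / 40284 = 9.6993.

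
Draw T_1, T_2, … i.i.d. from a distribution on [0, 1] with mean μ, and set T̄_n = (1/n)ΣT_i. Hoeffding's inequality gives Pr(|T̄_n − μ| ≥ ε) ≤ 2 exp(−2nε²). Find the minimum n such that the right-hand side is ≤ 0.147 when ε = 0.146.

62

Require 2·exp(−2nε²) ≤ 0.147, i.e. 2nε² ≥ ln(2/0.147) = 2.610470.
So n ≥ 2.610470 / (2·0.146²) = 61.233.
The smallest integer n is 62.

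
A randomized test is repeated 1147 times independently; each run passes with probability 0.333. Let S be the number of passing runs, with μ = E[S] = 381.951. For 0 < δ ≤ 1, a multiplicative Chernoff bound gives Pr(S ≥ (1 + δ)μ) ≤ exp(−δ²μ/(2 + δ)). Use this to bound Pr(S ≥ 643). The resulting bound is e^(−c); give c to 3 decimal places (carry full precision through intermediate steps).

66.488

Write 643 = (1 + δ)μ, so δ = 643/381.951 − 1 = 0.683462…
Then the exponent is δ²μ/(2 + δ) = (643 − μ)² / (μ·(2 + δ)) = 66.487647.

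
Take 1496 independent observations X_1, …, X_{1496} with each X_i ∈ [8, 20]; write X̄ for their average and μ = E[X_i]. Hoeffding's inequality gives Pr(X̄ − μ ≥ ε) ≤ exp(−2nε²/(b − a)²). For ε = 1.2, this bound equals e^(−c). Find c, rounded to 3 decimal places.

c = 2nε²/(b − a)² = 2·1496·1.2² / 12² = 29.9200.

29.920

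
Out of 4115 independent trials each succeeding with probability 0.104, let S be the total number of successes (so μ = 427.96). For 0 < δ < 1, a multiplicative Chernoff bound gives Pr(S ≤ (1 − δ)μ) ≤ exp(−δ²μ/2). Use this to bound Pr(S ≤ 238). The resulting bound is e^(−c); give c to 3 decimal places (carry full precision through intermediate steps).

Write 238 = (1 − δ)μ, so δ = 1 − 238/427.96 = 0.4438733…
Then the exponent is δ²μ/2 = (μ − 238)²/(2μ) = 42.159082.

42.159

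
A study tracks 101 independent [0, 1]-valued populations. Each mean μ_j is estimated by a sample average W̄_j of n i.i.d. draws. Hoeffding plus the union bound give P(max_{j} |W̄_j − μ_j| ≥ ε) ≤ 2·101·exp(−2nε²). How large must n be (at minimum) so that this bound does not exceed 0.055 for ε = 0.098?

Need 2·101·exp(−2nε²) ≤ 0.055, i.e. exp(−2nε²) ≤ 0.055/202.
So 2nε² ≥ ln(202/0.055) = 8.208690.
Hence n ≥ 8.208690/(2·0.098²) = 427.358.
The smallest integer n is 428.

428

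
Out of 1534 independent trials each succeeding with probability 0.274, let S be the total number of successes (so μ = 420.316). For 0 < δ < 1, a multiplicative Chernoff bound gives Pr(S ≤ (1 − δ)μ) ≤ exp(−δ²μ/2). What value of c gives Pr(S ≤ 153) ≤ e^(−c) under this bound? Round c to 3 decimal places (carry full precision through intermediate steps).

85.005

Write 153 = (1 − δ)μ, so δ = 1 − 153/420.316 = 0.6359882…
Then the exponent is δ²μ/2 = (μ − 153)²/(2μ) = 85.004906.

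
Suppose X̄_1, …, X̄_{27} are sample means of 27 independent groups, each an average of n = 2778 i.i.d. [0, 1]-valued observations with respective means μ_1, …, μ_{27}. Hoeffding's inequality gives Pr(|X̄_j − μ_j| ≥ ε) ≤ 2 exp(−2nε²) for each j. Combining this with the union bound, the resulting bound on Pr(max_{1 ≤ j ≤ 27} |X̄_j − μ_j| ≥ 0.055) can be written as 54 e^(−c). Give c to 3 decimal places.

16.807

Union bound over the 27 events: Pr(max_{1 ≤ j ≤ 27} |X̄_j − μ_j| ≥ 0.055) ≤ 27·2·exp(−2nε²) = 54 exp(−2·2778·0.055²).
So c = 2·2778·0.055² = 16.8069.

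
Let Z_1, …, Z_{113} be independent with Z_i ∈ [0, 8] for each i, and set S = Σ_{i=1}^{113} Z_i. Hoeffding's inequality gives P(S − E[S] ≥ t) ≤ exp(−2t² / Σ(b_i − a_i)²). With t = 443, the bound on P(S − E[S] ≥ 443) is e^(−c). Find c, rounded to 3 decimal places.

Σ(b_i − a_i)² = 113·(8)² = 7232.
c = 2t²/7232 = 2·443²/7232 = 54.2724.

54.272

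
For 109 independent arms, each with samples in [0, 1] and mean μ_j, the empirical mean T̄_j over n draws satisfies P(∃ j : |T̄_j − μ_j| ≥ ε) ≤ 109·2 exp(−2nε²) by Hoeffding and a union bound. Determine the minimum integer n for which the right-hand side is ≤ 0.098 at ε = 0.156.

159

Need 2·109·exp(−2nε²) ≤ 0.098, i.e. exp(−2nε²) ≤ 0.098/218.
So 2nε² ≥ ln(218/0.098) = 7.707283.
Hence n ≥ 7.707283/(2·0.156²) = 158.351.
The smallest integer n is 159.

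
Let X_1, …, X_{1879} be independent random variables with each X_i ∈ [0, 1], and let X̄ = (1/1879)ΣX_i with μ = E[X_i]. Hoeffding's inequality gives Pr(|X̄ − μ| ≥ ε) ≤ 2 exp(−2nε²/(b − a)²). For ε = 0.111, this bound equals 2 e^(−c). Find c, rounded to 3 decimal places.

46.302

c = 2nε²/(b − a)² = 2·1879·0.111² / 1² = 46.3023.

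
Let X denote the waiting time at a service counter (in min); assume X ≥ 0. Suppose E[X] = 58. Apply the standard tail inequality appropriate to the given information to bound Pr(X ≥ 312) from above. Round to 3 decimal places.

Only the mean of a non-negative variable is known, so Markov's inequality is the applicable tail bound.
Markov's inequality: for a non-negative random variable, Pr(X ≥ a) ≤ E[X]/a.
Here E[X] = 58 and a = 312, so the bound is 58/312 = 0.1859.

0.186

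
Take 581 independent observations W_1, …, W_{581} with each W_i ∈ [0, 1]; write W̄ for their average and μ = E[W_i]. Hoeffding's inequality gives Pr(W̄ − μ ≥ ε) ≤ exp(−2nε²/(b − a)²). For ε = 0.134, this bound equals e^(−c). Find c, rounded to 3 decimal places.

c = 2nε²/(b − a)² = 2·581·0.134² / 1² = 20.8649.

20.865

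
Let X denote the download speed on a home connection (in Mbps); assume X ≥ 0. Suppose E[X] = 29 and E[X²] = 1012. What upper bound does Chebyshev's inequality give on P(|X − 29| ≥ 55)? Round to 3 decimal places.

0.057

Var(X) = E[X²] − (E[X])² = 1012 − 841 = 171.
Chebyshev's inequality: P(|X − μ| ≥ t) ≤ Var(X)/t² = 171/3025 = 0.0565.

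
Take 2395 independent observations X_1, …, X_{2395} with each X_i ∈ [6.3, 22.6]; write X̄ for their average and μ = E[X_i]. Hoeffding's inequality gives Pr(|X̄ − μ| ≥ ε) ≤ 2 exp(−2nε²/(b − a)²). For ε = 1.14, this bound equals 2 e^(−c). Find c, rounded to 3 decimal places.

23.430

c = 2nε²/(b − a)² = 2·2395·1.14² / 16.3² = 23.4299.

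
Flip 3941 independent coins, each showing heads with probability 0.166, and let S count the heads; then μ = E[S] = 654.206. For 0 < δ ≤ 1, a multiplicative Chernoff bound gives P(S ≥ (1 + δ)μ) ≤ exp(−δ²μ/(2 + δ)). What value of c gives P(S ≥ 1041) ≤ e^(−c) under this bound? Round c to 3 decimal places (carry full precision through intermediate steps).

88.255

Write 1041 = (1 + δ)μ, so δ = 1041/654.206 − 1 = 0.5912419…
Then the exponent is δ²μ/(2 + δ) = (1041 − μ)² / (μ·(2 + δ)) = 88.254524.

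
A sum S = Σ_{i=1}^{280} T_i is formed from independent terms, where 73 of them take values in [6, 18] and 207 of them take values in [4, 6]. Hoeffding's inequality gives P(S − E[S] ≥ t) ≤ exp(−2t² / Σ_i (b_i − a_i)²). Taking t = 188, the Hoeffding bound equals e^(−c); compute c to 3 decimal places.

6.234

Σ(b_i − a_i)² = 73·12² + 207·2² = 11340.
c = 2t² / 11340 = 2·188² / 11340 = 6.2335.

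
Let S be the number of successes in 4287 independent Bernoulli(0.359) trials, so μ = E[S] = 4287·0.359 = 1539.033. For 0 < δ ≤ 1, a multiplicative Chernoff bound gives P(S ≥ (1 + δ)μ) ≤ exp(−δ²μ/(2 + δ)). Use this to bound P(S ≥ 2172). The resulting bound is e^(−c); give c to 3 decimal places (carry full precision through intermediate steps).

107.961

Write 2172 = (1 + δ)μ, so δ = 2172/1539.033 − 1 = 0.4112758…
Then the exponent is δ²μ/(2 + δ) = (2172 − μ)² / (μ·(2 + δ)) = 107.961105.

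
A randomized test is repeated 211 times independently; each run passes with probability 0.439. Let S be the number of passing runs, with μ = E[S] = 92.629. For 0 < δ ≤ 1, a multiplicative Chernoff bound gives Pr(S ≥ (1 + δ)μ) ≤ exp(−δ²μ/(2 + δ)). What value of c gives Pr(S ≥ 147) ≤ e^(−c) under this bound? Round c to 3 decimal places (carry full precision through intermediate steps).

Write 147 = (1 + δ)μ, so δ = 147/92.629 − 1 = 0.586976…
Then the exponent is δ²μ/(2 + δ) = (147 − μ)² / (μ·(2 + δ)) = 12.336594.

12.337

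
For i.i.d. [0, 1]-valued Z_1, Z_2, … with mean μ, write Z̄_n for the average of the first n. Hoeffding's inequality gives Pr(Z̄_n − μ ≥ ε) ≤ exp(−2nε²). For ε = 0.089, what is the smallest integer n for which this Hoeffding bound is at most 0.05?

Require exp(−2nε²) ≤ 0.05, i.e. 2nε² ≥ ln(1/0.05) = 2.995732.
So n ≥ 2.995732 / (2·0.089²) = 189.101.
The smallest integer n is 190.

190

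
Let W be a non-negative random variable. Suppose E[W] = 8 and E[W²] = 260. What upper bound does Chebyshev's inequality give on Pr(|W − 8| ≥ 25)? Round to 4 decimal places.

0.3136

Var(W) = E[W²] − (E[W])² = 260 − 64 = 196.
Chebyshev's inequality: Pr(|W − μ| ≥ t) ≤ Var(W)/t² = 196/625 = 0.3136.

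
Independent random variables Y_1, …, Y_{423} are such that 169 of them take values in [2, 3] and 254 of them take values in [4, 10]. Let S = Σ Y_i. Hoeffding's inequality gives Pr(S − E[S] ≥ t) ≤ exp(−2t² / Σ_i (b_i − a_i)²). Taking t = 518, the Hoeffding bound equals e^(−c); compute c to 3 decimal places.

57.624

Σ(b_i − a_i)² = 169·1² + 254·6² = 9313.
c = 2t² / 9313 = 2·518² / 9313 = 57.6235.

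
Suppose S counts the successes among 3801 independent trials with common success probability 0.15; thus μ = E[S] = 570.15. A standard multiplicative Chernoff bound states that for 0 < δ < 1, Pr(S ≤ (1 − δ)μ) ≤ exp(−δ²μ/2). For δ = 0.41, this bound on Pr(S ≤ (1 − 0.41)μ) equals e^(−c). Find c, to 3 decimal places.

47.921

c = δ²μ/2 = 0.41²·570.15/2 = 47.9211.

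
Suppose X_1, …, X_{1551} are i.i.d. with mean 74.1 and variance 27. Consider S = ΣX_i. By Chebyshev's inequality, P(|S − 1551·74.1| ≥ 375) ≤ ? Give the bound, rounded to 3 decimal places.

Var(S) = n·Var(X_i) = 1551·27 = 41877.
Chebyshev: P(|S − 1551·74.1| ≥ 375) ≤ Var(S)/375² = 41877/140625 = 0.2978.

0.298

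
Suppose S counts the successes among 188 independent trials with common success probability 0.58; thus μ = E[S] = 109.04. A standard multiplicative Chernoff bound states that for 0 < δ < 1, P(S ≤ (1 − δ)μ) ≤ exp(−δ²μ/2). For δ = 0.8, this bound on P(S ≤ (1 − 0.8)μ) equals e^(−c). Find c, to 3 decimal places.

34.893

c = δ²μ/2 = 0.8²·109.04/2 = 34.8928.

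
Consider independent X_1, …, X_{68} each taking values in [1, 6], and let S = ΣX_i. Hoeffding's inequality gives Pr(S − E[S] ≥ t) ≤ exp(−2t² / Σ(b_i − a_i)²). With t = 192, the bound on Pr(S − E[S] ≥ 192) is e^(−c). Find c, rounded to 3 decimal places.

43.369

Σ(b_i − a_i)² = 68·(5)² = 1700.
c = 2t²/1700 = 2·192²/1700 = 43.3694.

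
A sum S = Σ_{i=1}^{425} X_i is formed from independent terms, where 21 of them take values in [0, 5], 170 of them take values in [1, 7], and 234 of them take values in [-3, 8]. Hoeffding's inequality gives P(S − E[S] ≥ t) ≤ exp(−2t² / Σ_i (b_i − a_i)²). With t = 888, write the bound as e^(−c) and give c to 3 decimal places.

45.113

Σ(b_i − a_i)² = 21·5² + 170·6² + 234·11² = 34959.
c = 2t² / 34959 = 2·888² / 34959 = 45.1125.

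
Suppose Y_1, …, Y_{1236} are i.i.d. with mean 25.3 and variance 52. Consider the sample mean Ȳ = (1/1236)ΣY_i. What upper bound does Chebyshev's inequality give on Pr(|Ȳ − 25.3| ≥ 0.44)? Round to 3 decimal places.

Var(Ȳ) = Var(Y_i)/n = 52/1236 = 0.042071.
Chebyshev: Pr(|Ȳ − 25.3| ≥ 0.44) ≤ Var(Ȳ)/(0.44)² = 52/(1236·0.44²) = 0.2173.

0.217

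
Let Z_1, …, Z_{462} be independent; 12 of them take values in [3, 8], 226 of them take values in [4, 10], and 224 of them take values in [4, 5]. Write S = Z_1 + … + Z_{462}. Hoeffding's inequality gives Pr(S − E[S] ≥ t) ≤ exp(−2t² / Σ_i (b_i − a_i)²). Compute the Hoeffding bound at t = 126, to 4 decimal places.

Σ(b_i − a_i)² = 12·5² + 226·6² + 224·1² = 8660.
Exponent = 2·126² / 8660 = 3.66651.
Bound = exp(−3.66651) = 0.02557.

0.0256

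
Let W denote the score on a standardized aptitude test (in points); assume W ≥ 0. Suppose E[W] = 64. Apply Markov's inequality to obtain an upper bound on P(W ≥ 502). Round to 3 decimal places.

0.127

Markov's inequality: for a non-negative random variable, P(W ≥ a) ≤ E[W]/a.
Here E[W] = 64 and a = 502, so the bound is 64/502 = 0.1275.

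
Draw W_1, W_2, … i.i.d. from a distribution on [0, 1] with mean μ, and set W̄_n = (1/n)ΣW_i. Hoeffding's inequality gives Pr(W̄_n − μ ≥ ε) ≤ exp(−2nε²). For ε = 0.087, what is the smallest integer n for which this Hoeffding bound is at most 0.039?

215

Require exp(−2nε²) ≤ 0.039, i.e. 2nε² ≥ ln(1/0.039) = 3.244194.
So n ≥ 3.244194 / (2·0.087²) = 214.308.
The smallest integer n is 215.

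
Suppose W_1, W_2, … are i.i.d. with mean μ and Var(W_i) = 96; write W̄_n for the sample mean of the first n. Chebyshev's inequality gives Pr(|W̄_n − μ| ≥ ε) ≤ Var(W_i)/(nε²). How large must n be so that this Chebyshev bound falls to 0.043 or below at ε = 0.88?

2883

Require 96/(n·0.88²) ≤ 0.043, i.e. n ≥ 96/(0.043·0.88²) = 2882.952.
The smallest integer n is 2883.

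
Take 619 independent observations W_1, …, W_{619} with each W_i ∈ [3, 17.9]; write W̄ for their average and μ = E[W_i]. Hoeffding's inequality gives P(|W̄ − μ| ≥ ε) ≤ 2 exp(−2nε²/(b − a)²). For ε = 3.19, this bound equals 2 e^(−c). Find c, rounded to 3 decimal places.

c = 2nε²/(b − a)² = 2·619·3.19² / 14.9² = 56.7452.

56.745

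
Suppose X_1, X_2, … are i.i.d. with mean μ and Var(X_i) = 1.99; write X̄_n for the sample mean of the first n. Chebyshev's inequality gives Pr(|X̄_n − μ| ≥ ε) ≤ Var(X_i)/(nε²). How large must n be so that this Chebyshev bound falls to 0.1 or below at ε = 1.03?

Require 1.99/(n·1.03²) ≤ 0.1, i.e. n ≥ 1.99/(0.1·1.03²) = 18.758.
The smallest integer n is 19.

19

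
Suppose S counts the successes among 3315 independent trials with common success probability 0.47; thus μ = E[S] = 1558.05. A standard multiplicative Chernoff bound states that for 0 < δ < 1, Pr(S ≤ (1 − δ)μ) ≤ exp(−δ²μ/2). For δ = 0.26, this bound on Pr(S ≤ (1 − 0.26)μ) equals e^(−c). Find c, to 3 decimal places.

52.662

c = δ²μ/2 = 0.26²·1558.05/2 = 52.6621.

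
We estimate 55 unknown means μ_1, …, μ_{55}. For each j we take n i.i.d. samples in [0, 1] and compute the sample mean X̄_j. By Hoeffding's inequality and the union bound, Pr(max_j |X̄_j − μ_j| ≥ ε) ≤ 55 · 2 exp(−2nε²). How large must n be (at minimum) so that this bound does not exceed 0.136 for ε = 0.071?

665

Need 2·55·exp(−2nε²) ≤ 0.136, i.e. exp(−2nε²) ≤ 0.136/110.
So 2nε² ≥ ln(110/0.136) = 6.695581.
Hence n ≥ 6.695581/(2·0.071²) = 664.112.
The smallest integer n is 665.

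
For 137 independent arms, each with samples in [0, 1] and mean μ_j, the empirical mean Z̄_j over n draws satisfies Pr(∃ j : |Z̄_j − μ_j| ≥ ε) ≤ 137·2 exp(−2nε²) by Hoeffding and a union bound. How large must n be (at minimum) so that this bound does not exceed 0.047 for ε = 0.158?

Need 2·137·exp(−2nε²) ≤ 0.047, i.e. exp(−2nε²) ≤ 0.047/274.
So 2nε² ≥ ln(274/0.047) = 8.670736.
Hence n ≥ 8.670736/(2·0.158²) = 173.665.
The smallest integer n is 174.

174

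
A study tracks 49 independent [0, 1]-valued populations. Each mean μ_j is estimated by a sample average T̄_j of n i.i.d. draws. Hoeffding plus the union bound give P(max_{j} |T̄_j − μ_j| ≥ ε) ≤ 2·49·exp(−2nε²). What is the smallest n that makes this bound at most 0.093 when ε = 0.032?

Need 2·49·exp(−2nε²) ≤ 0.093, i.e. exp(−2nε²) ≤ 0.093/98.
So 2nε² ≥ ln(98/0.093) = 6.960123.
Hence n ≥ 6.960123/(2·0.032²) = 3398.498.
The smallest integer n is 3399.

3399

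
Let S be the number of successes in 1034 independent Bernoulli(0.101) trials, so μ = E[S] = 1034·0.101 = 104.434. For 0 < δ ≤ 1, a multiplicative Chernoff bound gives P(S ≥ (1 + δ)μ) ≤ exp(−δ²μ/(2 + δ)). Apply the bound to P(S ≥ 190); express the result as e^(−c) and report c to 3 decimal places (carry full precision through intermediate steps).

Write 190 = (1 + δ)μ, so δ = 190/104.434 − 1 = 0.8193309…
Then the exponent is δ²μ/(2 + δ) = (190 − μ)² / (μ·(2 + δ)) = 24.866491.

24.866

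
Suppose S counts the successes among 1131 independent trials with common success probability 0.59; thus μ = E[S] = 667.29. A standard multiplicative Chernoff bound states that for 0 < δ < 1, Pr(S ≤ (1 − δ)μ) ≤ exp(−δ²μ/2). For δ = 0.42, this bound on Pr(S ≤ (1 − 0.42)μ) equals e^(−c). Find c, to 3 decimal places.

c = δ²μ/2 = 0.42²·667.29/2 = 58.8550.

58.855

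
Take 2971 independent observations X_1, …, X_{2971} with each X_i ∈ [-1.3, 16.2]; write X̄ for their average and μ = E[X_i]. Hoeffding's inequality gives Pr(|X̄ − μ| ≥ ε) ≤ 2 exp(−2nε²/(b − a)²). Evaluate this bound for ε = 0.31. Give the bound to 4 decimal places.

0.3099

Exponent: 2nε²/(b − a)² = 2·2971·0.31² / 17.5² = 1.86458.
Bound = 2·exp(−1.86458) = 0.30992.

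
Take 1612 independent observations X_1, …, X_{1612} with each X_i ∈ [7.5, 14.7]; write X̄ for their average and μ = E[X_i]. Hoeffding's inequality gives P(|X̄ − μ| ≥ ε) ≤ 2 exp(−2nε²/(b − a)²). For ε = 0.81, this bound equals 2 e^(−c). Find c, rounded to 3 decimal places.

c = 2nε²/(b − a)² = 2·1612·0.81² / 7.2² = 40.8038.

40.804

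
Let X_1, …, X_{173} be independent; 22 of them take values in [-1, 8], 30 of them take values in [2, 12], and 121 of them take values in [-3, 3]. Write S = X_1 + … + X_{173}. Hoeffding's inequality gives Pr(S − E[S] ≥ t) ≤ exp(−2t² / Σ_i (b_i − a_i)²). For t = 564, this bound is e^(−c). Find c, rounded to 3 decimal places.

Σ(b_i − a_i)² = 22·9² + 30·10² + 121·6² = 9138.
c = 2t² / 9138 = 2·564² / 9138 = 69.6205.

69.620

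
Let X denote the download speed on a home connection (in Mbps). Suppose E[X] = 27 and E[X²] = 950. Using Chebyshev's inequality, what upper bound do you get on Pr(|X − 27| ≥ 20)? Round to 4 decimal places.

Var(X) = E[X²] − (E[X])² = 950 − 729 = 221.
Chebyshev's inequality: Pr(|X − μ| ≥ t) ≤ Var(X)/t² = 221/400 = 0.5525.

0.5525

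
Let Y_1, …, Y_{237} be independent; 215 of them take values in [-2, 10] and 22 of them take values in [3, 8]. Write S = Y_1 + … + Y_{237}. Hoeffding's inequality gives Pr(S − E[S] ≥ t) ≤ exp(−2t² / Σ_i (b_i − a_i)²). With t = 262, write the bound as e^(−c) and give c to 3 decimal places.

4.357

Σ(b_i − a_i)² = 215·12² + 22·5² = 31510.
c = 2t² / 31510 = 2·262² / 31510 = 4.3570.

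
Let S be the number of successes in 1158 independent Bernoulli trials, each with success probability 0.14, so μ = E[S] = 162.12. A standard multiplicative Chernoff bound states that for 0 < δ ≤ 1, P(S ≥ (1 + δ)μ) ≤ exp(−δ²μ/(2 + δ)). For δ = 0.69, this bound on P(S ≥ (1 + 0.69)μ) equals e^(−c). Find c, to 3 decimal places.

28.693

c = δ²μ/(2 + δ) = 0.69²·162.12/(2 + 0.69) = 28.6934.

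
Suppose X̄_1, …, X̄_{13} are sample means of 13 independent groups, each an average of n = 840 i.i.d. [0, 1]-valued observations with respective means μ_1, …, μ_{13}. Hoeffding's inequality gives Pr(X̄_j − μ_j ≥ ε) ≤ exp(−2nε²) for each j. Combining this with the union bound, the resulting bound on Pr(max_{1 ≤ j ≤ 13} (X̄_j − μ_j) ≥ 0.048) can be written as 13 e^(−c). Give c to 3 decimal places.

3.871

Union bound over the 13 events: Pr(max_{1 ≤ j ≤ 13} (X̄_j − μ_j) ≥ 0.048) ≤ 13·exp(−2nε²) = 13 exp(−2·840·0.048²).
So c = 2·840·0.048² = 3.8707.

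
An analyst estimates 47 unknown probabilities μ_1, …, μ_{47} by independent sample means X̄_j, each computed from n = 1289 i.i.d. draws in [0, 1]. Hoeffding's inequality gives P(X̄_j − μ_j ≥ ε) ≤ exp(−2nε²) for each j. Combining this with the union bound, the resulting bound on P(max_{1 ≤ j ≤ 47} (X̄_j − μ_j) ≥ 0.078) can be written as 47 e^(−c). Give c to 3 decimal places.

15.685

Union bound over the 47 events: P(max_{1 ≤ j ≤ 47} (X̄_j − μ_j) ≥ 0.078) ≤ 47·exp(−2nε²) = 47 exp(−2·1289·0.078²).
So c = 2·1289·0.078² = 15.6846.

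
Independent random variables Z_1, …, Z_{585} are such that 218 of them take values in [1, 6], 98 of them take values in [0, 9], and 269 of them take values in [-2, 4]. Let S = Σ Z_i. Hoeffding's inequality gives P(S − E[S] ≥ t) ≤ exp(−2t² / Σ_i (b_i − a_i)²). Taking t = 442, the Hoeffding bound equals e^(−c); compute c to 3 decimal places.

16.935

Σ(b_i − a_i)² = 218·5² + 98·9² + 269·6² = 23072.
c = 2t² / 23072 = 2·442² / 23072 = 16.9352.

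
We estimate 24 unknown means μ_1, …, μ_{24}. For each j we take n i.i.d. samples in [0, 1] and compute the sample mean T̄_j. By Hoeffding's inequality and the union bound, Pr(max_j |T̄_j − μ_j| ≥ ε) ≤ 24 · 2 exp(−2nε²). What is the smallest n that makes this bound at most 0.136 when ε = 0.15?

131

Need 2·24·exp(−2nε²) ≤ 0.136, i.e. exp(−2nε²) ≤ 0.136/48.
So 2nε² ≥ ln(48/0.136) = 5.866301.
Hence n ≥ 5.866301/(2·0.15²) = 130.362.
The smallest integer n is 131.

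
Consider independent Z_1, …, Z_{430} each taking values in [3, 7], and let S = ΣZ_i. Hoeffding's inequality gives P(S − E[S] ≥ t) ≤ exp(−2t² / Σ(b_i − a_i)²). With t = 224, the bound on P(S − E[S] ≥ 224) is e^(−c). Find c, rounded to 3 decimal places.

14.586

Σ(b_i − a_i)² = 430·(4)² = 6880.
c = 2t²/6880 = 2·224²/6880 = 14.5860.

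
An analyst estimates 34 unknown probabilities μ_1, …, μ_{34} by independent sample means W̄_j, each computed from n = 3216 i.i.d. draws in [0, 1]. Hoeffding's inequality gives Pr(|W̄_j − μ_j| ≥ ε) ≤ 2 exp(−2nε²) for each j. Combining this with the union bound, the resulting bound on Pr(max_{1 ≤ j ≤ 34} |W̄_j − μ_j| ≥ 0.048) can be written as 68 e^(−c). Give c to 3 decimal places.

Union bound over the 34 events: Pr(max_{1 ≤ j ≤ 34} |W̄_j − μ_j| ≥ 0.048) ≤ 34·2·exp(−2nε²) = 68 exp(−2·3216·0.048²).
So c = 2·3216·0.048² = 14.8193.

14.819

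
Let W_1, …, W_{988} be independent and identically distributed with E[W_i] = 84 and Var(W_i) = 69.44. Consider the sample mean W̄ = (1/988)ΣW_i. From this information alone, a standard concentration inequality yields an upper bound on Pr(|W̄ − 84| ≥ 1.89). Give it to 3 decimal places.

With mean and variance of each term known, Chebyshev's inequality bounds the deviation of the sum (or sample mean).
Var(W̄) = Var(W_i)/n = 69.44/988 = 0.070283.
Chebyshev: Pr(|W̄ − 84| ≥ 1.89) ≤ Var(W̄)/(1.89)² = 69.44/(988·1.89²) = 0.0197.

0.020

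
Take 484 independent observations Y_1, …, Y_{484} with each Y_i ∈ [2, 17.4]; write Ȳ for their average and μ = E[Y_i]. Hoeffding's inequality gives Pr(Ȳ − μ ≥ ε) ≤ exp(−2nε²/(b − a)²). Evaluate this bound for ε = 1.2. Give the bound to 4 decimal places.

0.0028

Exponent: 2nε²/(b − a)² = 2·484·1.2² / 15.4² = 5.87755.
Bound = exp(−5.87755) = 0.00280.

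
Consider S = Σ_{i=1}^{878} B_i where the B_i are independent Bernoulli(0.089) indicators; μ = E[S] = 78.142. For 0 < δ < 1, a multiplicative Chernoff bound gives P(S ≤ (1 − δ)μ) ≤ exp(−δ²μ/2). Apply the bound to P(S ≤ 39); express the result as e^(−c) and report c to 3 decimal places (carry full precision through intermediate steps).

9.803

Write 39 = (1 − δ)μ, so δ = 1 − 39/78.142 = 0.5009086…
Then the exponent is δ²μ/2 = (μ − 39)²/(2μ) = 9.803282.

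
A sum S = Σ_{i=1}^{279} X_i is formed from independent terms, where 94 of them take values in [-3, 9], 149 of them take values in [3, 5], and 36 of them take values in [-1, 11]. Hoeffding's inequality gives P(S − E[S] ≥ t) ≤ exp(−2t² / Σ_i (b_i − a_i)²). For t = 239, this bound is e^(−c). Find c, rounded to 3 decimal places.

5.914

Σ(b_i − a_i)² = 94·12² + 149·2² + 36·12² = 19316.
c = 2t² / 19316 = 2·239² / 19316 = 5.9144.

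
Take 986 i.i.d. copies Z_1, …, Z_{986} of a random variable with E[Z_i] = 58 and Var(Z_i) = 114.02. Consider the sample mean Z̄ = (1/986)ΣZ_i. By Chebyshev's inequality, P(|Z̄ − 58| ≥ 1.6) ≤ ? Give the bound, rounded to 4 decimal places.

0.0452

Var(Z̄) = Var(Z_i)/n = 114.02/986 = 0.11564.
Chebyshev: P(|Z̄ − 58| ≥ 1.6) ≤ Var(Z̄)/(1.6)² = 114.02/(986·1.6²) = 0.0452.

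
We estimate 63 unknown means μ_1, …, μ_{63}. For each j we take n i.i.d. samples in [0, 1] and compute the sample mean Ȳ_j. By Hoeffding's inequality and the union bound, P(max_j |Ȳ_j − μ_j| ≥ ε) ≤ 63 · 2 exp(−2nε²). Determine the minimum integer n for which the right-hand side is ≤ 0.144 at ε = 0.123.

Need 2·63·exp(−2nε²) ≤ 0.144, i.e. exp(−2nε²) ≤ 0.144/126.
So 2nε² ≥ ln(126/0.144) = 6.774224.
Hence n ≥ 6.774224/(2·0.123²) = 223.882.
The smallest integer n is 224.

224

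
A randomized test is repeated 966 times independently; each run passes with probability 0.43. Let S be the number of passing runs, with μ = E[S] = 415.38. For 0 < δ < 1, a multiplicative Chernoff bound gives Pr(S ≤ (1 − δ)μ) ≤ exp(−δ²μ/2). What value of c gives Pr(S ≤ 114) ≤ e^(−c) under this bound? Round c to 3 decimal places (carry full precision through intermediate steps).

109.334

Write 114 = (1 − δ)μ, so δ = 1 − 114/415.38 = 0.7255525…
Then the exponent is δ²μ/2 = (μ − 114)²/(2μ) = 109.333507.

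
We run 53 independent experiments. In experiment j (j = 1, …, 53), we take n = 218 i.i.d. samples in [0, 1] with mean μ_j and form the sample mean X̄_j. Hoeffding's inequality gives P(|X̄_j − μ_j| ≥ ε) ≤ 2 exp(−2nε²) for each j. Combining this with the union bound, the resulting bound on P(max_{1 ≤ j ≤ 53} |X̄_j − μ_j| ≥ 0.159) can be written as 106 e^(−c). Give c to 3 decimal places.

Union bound over the 53 events: P(max_{1 ≤ j ≤ 53} |X̄_j − μ_j| ≥ 0.159) ≤ 53·2·exp(−2nε²) = 106 exp(−2·218·0.159²).
So c = 2·218·0.159² = 11.0225.

11.023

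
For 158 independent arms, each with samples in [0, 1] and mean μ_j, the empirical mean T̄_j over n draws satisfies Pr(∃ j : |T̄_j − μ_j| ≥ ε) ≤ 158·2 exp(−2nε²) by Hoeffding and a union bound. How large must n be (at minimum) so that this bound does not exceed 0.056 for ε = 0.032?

4218

Need 2·158·exp(−2nε²) ≤ 0.056, i.e. exp(−2nε²) ≤ 0.056/316.
So 2nε² ≥ ln(316/0.056) = 8.638146.
Hence n ≥ 8.638146/(2·0.032²) = 4217.845.
The smallest integer n is 4218.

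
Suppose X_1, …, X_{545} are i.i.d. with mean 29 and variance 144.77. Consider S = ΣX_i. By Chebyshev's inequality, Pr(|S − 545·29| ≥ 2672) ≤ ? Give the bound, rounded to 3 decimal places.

0.011

Var(S) = n·Var(X_i) = 545·144.77 = 78899.65.
Chebyshev: Pr(|S − 545·29| ≥ 2672) ≤ Var(S)/2672² = 78899.65/7139584 = 0.0111.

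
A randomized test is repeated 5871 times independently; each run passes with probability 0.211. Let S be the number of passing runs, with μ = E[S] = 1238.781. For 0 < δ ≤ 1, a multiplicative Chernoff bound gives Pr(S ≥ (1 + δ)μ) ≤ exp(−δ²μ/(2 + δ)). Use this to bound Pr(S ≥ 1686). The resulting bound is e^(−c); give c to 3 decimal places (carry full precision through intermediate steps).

68.383

Write 1686 = (1 + δ)μ, so δ = 1686/1238.781 − 1 = 0.3610154…
Then the exponent is δ²μ/(2 + δ) = (1686 − μ)² / (μ·(2 + δ)) = 68.382841.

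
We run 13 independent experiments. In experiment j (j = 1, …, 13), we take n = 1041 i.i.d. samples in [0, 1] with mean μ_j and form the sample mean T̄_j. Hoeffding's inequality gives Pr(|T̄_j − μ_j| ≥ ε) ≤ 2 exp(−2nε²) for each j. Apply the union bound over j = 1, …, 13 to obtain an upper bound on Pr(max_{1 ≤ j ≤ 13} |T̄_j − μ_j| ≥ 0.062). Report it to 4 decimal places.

Per-experiment Hoeffding bound: 2·exp(−2·1041·0.062²) = 2·exp(−8.00321) = 0.00066878.
Union bound over 13 events: 13·0.00066878 = 0.00869.

0.0087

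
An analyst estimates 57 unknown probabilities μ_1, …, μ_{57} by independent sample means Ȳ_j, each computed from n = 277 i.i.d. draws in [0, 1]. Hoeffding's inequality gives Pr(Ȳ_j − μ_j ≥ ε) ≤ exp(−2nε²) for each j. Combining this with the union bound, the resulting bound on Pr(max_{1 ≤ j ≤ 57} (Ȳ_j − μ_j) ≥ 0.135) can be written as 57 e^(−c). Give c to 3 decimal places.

Union bound over the 57 events: Pr(max_{1 ≤ j ≤ 57} (Ȳ_j − μ_j) ≥ 0.135) ≤ 57·exp(−2nε²) = 57 exp(−2·277·0.135²).
So c = 2·277·0.135² = 10.0967.

10.097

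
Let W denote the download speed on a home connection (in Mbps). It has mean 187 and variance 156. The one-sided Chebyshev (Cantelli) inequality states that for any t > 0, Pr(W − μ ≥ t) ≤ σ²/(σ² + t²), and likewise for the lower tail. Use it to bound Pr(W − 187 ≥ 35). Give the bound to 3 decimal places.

0.113

Here σ² = 156 and t = 35, so σ² + t² = 1381.
Cantelli's bound: 156/1381 = 0.1130.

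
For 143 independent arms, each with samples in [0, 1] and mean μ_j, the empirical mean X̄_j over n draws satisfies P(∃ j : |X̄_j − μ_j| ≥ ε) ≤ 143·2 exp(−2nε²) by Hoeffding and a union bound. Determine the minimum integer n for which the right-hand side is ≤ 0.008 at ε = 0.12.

Need 2·143·exp(−2nε²) ≤ 0.008, i.e. exp(−2nε²) ≤ 0.008/286.
So 2nε² ≥ ln(286/0.008) = 10.484306.
Hence n ≥ 10.484306/(2·0.12²) = 364.038.
The smallest integer n is 365.

365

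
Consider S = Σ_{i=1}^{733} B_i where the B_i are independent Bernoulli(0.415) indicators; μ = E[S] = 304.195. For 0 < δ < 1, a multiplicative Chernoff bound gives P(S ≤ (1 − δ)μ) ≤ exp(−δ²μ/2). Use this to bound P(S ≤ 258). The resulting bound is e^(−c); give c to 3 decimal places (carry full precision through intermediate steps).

Write 258 = (1 − δ)μ, so δ = 1 − 258/304.195 = 0.1518598…
Then the exponent is δ²μ/2 = (μ − 258)²/(2μ) = 3.507582.

3.508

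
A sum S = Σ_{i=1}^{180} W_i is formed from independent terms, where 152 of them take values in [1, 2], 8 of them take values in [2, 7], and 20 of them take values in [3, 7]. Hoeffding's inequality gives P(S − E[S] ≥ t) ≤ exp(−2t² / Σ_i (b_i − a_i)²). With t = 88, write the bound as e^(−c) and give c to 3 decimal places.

Σ(b_i − a_i)² = 152·1² + 8·5² + 20·4² = 672.
c = 2t² / 672 = 2·88² / 672 = 23.0476.

23.048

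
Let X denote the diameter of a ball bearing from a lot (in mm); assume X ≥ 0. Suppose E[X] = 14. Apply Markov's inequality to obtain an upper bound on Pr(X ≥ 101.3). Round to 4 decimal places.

0.1382

Markov's inequality: for a non-negative random variable, Pr(X ≥ a) ≤ E[X]/a.
Here E[X] = 14 and a = 101.3, so the bound is 14/101.3 = 0.1382.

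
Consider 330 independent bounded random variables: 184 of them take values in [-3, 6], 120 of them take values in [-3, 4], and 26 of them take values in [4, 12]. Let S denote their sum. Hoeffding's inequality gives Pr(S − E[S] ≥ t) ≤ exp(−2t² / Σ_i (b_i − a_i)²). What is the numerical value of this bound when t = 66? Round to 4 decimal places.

Σ(b_i − a_i)² = 184·9² + 120·7² + 26·8² = 22448.
Exponent = 2·66² / 22448 = 0.38810.
Bound = exp(−0.38810) = 0.67835.

0.6783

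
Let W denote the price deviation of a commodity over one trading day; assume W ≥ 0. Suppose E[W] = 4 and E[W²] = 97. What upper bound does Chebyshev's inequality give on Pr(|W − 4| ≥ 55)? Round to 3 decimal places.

Var(W) = E[W²] − (E[W])² = 97 − 16 = 81.
Chebyshev's inequality: Pr(|W − μ| ≥ t) ≤ Var(W)/t² = 81/3025 = 0.0268.

0.027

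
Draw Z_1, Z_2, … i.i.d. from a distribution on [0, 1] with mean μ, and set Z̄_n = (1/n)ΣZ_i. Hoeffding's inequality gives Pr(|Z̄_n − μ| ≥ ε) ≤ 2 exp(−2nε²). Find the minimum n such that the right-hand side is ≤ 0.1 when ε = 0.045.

Require 2·exp(−2nε²) ≤ 0.1, i.e. 2nε² ≥ ln(2/0.1) = 2.995732.
So n ≥ 2.995732 / (2·0.045²) = 739.687.
The smallest integer n is 740.

740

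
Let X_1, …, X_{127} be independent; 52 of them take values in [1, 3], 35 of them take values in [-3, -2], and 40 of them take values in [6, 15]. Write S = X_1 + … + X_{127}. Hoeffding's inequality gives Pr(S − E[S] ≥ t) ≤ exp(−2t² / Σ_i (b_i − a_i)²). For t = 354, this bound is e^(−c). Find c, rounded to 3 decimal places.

71.959

Σ(b_i − a_i)² = 52·2² + 35·1² + 40·9² = 3483.
c = 2t² / 3483 = 2·354² / 3483 = 71.9587.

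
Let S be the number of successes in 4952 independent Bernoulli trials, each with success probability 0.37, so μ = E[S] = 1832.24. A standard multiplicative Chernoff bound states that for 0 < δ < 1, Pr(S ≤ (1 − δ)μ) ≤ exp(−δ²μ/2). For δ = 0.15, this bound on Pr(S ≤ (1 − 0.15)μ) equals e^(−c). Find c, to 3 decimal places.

c = δ²μ/2 = 0.15²·1832.24/2 = 20.6127.

20.613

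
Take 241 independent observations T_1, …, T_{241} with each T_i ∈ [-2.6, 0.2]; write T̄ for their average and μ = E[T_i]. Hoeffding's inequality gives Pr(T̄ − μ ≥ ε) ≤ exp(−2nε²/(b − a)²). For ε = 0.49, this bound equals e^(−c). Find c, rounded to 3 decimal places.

c = 2nε²/(b − a)² = 2·241·0.49² / 2.8² = 14.7613.

14.761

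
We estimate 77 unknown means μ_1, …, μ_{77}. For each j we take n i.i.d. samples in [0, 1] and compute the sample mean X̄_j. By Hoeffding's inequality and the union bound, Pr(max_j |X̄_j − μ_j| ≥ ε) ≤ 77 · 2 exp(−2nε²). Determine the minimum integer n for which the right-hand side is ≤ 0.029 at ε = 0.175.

141

Need 2·77·exp(−2nε²) ≤ 0.029, i.e. exp(−2nε²) ≤ 0.029/154.
So 2nε² ≥ ln(154/0.029) = 8.577412.
Hence n ≥ 8.577412/(2·0.175²) = 140.039.
The smallest integer n is 141.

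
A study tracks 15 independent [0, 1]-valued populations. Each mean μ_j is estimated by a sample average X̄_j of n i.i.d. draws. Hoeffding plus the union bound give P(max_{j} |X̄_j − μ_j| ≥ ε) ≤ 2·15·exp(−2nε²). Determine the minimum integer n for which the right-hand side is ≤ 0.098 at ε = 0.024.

4969

Need 2·15·exp(−2nε²) ≤ 0.098, i.e. exp(−2nε²) ≤ 0.098/30.
So 2nε² ≥ ln(30/0.098) = 5.723985.
Hence n ≥ 5.723985/(2·0.024²) = 4968.737.
The smallest integer n is 4969.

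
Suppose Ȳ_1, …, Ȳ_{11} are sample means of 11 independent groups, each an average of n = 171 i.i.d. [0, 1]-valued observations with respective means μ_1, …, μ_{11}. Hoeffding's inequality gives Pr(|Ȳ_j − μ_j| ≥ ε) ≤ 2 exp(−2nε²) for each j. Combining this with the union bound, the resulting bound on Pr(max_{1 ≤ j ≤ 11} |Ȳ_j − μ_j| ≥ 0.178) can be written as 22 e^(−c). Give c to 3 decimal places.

10.836

Union bound over the 11 events: Pr(max_{1 ≤ j ≤ 11} |Ȳ_j − μ_j| ≥ 0.178) ≤ 11·2·exp(−2nε²) = 22 exp(−2·171·0.178²).
So c = 2·171·0.178² = 10.8359.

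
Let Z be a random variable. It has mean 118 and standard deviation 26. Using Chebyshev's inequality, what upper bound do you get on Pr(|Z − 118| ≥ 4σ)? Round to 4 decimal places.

0.0625

Chebyshev: Pr(|Z − μ| ≥ t) ≤ Var(Z)/t².
Var(Z) = σ² = 26² = 676.
t = 4·26 = 104.
Bound = 676 / 10816 = 0.0625.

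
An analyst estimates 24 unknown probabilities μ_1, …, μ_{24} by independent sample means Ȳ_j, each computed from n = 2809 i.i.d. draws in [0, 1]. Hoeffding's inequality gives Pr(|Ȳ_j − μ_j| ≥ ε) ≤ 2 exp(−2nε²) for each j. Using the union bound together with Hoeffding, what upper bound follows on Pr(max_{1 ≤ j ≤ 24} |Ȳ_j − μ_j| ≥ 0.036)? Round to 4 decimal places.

0.0331

Per-experiment Hoeffding bound: 2·exp(−2·2809·0.036²) = 2·exp(−7.28093) = 0.0013771.
Union bound over 24 events: 24·0.0013771 = 0.03305.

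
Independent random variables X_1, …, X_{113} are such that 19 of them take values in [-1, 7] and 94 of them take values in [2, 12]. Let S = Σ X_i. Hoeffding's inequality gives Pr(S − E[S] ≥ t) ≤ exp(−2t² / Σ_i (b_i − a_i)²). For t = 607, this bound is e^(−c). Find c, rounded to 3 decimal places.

Σ(b_i − a_i)² = 19·8² + 94·10² = 10616.
c = 2t² / 10616 = 2·607² / 10616 = 69.4139.

69.414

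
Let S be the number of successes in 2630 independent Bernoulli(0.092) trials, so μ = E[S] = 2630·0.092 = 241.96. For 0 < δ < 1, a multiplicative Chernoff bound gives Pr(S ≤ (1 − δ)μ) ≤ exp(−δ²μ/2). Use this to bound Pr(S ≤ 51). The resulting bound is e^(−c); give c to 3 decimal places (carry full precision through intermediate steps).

Write 51 = (1 − δ)μ, so δ = 1 − 51/241.96 = 0.7892214…
Then the exponent is δ²μ/2 = (μ − 51)²/(2μ) = 75.354855.

75.355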